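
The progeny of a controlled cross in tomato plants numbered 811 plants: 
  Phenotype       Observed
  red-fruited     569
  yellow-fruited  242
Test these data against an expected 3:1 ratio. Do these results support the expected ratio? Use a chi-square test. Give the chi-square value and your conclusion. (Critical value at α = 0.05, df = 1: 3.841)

10.131; not consistent

The 3:1 ratio has 4 parts, so with N = 811 the expected counts are:
  red-fruited: 811 × 3/4 = 608.25
  yellow-fruited: 811 × 1/4 = 202.75
χ² = Σ (O − E)² / E
  red-fruited: (569 − 608.25)² / 608.25 = 2.5328
  yellow-fruited: (242 − 202.75)² / 202.75 = 7.5983
χ² = 2.5328 + 7.5983 = 10.1311 ≈ 10.131
Degrees of freedom = 2 − 1 = 1; critical value at α = 0.05 is 3.841.
Since 10.131 > 3.841, we reject the null hypothesis — the data do not fit the 3:1 ratio.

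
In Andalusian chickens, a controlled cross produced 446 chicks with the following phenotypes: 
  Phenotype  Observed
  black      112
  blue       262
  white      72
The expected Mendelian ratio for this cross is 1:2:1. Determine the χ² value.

20.816

The 1:2:1 ratio has 4 parts, so with N = 446 the expected counts are:
  black: 446 × 1/4 = 111.5
  blue: 446 × 2/4 = 223
  white: 446 × 1/4 = 111.5
χ² = Σ (O − E)² / E
  black: (112 − 111.5)² / 111.5 = 0.0022
  blue: (262 − 223)² / 223 = 6.8206
  white: (72 − 111.5)² / 111.5 = 13.9933
χ² = 0.0022 + 6.8206 + 13.9933 = 20.8161 ≈ 20.816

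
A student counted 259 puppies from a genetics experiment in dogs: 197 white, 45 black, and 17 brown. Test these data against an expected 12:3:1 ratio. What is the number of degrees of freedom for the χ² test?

2

A goodness-of-fit test with 3 phenotype classes has df = 3 − 1 = 2.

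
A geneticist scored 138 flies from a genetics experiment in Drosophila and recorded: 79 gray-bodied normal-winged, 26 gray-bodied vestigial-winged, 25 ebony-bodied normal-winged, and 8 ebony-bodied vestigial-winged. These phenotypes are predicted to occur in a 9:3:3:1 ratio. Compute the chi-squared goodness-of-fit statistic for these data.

0.100

Total ratio parts = 16. Expected numbers out of 138:
  gray-bodied normal-winged: 138 × 9/16 = 77.625
  gray-bodied vestigial-winged: 138 × 3/16 = 25.875
  ebony-bodied normal-winged: 138 × 3/16 = 25.875
  ebony-bodied vestigial-winged: 138 × 1/16 = 8.625
χ² = Σ (O − E)² / E
  gray-bodied normal-winged: (79 − 77.625)² / 77.625 = 0.0244
  gray-bodied vestigial-winged: (26 − 25.875)² / 25.875 = 0.0006
  ebony-bodied normal-winged: (25 − 25.875)² / 25.875 = 0.0296
  ebony-bodied vestigial-winged: (8 − 8.625)² / 8.625 = 0.0453
χ² = 0.0244 + 0.0006 + 0.0296 + 0.0453 = 0.0999 ≈ 0.100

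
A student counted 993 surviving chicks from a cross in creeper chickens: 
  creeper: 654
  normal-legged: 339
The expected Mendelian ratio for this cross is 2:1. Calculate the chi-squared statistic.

Under the 2:1 hypothesis (Σ ratio = 3, N = 993):
  creeper: 993 × 2/3 = 662
  normal-legged: 993 × 1/3 = 331
χ² = Σ (O − E)² / E
  creeper: (654 − 662)² / 662 = 0.0967
  normal-legged: (339 − 331)² / 331 = 0.1934
χ² = 0.0967 + 0.1934 = 0.2901 ≈ 0.290

0.290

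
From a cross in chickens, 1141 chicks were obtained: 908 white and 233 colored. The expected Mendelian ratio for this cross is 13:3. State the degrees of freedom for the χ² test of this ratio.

1

A goodness-of-fit test with 2 phenotype classes has df = 2 − 1 = 1.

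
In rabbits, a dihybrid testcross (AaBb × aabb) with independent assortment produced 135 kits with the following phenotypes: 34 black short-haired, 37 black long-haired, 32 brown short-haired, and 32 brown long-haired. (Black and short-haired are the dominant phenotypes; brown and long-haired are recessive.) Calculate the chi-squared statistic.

0.496

A dihybrid testcross with independent assortment gives a 1:1:1:1 ratio.
Under the 1:1:1:1 hypothesis (Σ ratio = 4, N = 135):
  black short-haired: 135 × 1/4 = 33.75
  black long-haired: 135 × 1/4 = 33.75
  brown short-haired: 135 × 1/4 = 33.75
  brown long-haired: 135 × 1/4 = 33.75
χ² = Σ (O − E)² / E
  black short-haired: (34 − 33.75)² / 33.75 = 0.0019
  black long-haired: (37 − 33.75)² / 33.75 = 0.3130
  brown short-haired: (32 − 33.75)² / 33.75 = 0.0907
  brown long-haired: (32 − 33.75)² / 33.75 = 0.0907
χ² = 0.0019 + 0.3130 + 0.0907 + 0.0907 = 0.4963 ≈ 0.496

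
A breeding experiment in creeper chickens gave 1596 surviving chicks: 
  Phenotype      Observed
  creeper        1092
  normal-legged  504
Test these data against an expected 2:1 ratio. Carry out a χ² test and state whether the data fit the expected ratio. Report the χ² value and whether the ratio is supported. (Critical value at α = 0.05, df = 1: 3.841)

2.211; consistent

The 2:1 ratio has 3 parts, so with N = 1596 the expected counts are:
  creeper: 1596 × 2/3 = 1064
  normal-legged: 1596 × 1/3 = 532
χ² = Σ (O − E)² / E
  creeper: (1092 − 1064)² / 1064 = 0.7368
  normal-legged: (504 − 532)² / 532 = 1.4737
χ² = 0.7368 + 1.4737 = 2.2105 ≈ 2.211
Degrees of freedom = 2 − 1 = 1; critical value at α = 0.05 is 3.841.
Since 2.211 < 3.841, we fail to reject the null hypothesis — the data are consistent with the 2:1 ratio.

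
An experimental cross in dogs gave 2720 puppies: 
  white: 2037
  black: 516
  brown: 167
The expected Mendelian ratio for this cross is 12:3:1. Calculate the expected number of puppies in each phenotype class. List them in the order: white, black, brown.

Expected counts for N = 2720 under a 12:3:1 ratio (total parts = 16):
  white: 2720 × 12/16 = 2040
  black: 2720 × 3/16 = 510
  brown: 2720 × 1/16 = 170

2040, 510, 170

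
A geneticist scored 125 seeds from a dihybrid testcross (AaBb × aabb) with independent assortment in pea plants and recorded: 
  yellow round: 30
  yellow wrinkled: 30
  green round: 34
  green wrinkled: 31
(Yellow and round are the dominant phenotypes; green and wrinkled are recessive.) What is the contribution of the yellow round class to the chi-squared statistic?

0.050

A dihybrid testcross with independent assortment gives a 1:1:1:1 ratio.
The 1:1:1:1 ratio has 4 parts, so with N = 125 the expected counts are:
  yellow round: 125 × 1/4 = 31.25
  yellow wrinkled: 125 × 1/4 = 31.25
  green round: 125 × 1/4 = 31.25
  green wrinkled: 125 × 1/4 = 31.25
Contribution of yellow round: (30 − 31.25)² / 31.25 = 0.0500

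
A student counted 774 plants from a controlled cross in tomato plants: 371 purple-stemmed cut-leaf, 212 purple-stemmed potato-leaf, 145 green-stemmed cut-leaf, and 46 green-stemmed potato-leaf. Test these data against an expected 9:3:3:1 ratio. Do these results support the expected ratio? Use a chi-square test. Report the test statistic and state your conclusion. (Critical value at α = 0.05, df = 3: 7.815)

40.452; not consistent

Total ratio parts = 16. Expected numbers out of 774:
  purple-stemmed cut-leaf: 774 × 9/16 = 435.375
  purple-stemmed potato-leaf: 774 × 3/16 = 145.125
  green-stemmed cut-leaf: 774 × 3/16 = 145.125
  green-stemmed potato-leaf: 774 × 1/16 = 48.375
χ² = Σ (O − E)² / E
  purple-stemmed cut-leaf: (371 − 435.375)² / 435.375 = 9.5186
  purple-stemmed potato-leaf: (212 − 145.125)² / 145.125 = 30.8166
  green-stemmed cut-leaf: (145 − 145.125)² / 145.125 = 0.0001
  green-stemmed potato-leaf: (46 − 48.375)² / 48.375 = 0.1166
χ² = 9.5186 + 30.8166 + 0.0001 + 0.1166 = 40.4519 ≈ 40.452
Degrees of freedom = 4 − 1 = 3; critical value at α = 0.05 is 7.815.
Since 40.452 > 7.815, we reject the null hypothesis — the data do not fit the 9:3:3:1 ratio.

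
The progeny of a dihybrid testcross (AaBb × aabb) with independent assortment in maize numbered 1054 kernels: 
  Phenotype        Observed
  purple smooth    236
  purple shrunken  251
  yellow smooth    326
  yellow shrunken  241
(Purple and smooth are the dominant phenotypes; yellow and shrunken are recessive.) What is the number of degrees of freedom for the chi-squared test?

3

A dihybrid testcross with independent assortment gives a 1:1:1:1 ratio.
A goodness-of-fit test with 4 phenotype classes has df = 4 − 1 = 3.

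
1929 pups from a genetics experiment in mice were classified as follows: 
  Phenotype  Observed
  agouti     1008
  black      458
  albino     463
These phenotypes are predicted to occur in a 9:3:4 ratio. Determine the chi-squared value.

31.888

Expected counts for N = 1929 under a 9:3:4 ratio (total parts = 16):
  agouti: 1929 × 9/16 = 1085.0625
  black: 1929 × 3/16 = 361.6875
  albino: 1929 × 4/16 = 482.25
χ² = Σ (O − E)² / E
  agouti: (1008 − 1085.0625)² / 1085.0625 = 5.4731
  black: (458 − 361.6875)² / 361.6875 = 25.6467
  albino: (463 − 482.25)² / 482.25 = 0.7684
χ² = 5.4731 + 25.6467 + 0.7684 = 31.8882 ≈ 31.888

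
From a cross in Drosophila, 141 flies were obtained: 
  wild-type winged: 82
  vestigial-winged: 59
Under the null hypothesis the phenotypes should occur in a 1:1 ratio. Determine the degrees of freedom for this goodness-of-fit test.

A goodness-of-fit test with 2 phenotype classes has df = 2 − 1 = 1.

1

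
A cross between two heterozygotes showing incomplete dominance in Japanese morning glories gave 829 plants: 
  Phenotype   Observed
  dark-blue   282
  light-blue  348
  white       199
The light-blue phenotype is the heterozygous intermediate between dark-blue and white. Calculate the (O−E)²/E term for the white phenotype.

0.328

With incomplete dominance, a heterozygote × heterozygote cross gives a 1:2:1 phenotypic ratio.
Total ratio parts = 4. Expected numbers out of 829:
  dark-blue: 829 × 1/4 = 207.25
  light-blue: 829 × 2/4 = 414.5
  white: 829 × 1/4 = 207.25
Contribution of white: (199 − 207.25)² / 207.25 = 0.3284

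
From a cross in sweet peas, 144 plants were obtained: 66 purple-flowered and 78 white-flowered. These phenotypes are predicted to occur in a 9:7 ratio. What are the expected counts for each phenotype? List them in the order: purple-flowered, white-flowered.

81, 63

Under the 9:7 hypothesis (Σ ratio = 16, N = 144):
  purple-flowered: 144 × 9/16 = 81
  white-flowered: 144 × 7/16 = 63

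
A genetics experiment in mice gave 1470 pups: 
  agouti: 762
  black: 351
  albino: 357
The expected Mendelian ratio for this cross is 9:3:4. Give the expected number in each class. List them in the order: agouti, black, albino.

Under the 9:3:4 hypothesis (Σ ratio = 16, N = 1470):
  agouti: 1470 × 9/16 = 826.875
  black: 1470 × 3/16 = 275.625
  albino: 1470 × 4/16 = 367.5

826.875, 275.625, 367.5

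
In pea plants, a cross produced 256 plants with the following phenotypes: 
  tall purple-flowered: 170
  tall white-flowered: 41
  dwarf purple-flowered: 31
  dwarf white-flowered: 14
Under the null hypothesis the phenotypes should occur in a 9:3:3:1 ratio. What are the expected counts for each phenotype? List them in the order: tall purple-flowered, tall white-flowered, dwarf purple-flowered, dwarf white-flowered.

144, 48, 48, 16

Total ratio parts = 16. Expected numbers out of 256:
  tall purple-flowered: 256 × 9/16 = 144
  tall white-flowered: 256 × 3/16 = 48
  dwarf purple-flowered: 256 × 3/16 = 48
  dwarf white-flowered: 256 × 1/16 = 16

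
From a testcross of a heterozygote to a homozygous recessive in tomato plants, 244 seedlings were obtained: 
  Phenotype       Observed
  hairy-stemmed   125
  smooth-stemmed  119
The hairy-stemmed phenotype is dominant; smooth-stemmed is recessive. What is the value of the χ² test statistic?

A testcross of a heterozygote (Aa × aa) gives a 1:1 phenotypic ratio.
Total ratio parts = 2. Expected numbers out of 244:
  hairy-stemmed: 244 × 1/2 = 122
  smooth-stemmed: 244 × 1/2 = 122
χ² = Σ (O − E)² / E
  hairy-stemmed: (125 − 122)² / 122 = 0.0738
  smooth-stemmed: (119 − 122)² / 122 = 0.0738
χ² = 0.0738 + 0.0738 = 0.1476 ≈ 0.148

0.148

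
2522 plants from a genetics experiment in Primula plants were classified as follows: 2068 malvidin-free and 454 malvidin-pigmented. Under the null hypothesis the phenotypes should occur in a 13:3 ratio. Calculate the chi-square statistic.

Under the 13:3 hypothesis (Σ ratio = 16, N = 2522):
  malvidin-free: 2522 × 13/16 = 2049.125
  malvidin-pigmented: 2522 × 3/16 = 472.875
χ² = Σ (O − E)² / E
  malvidin-free: (2068 − 2049.125)² / 2049.125 = 0.1739
  malvidin-pigmented: (454 − 472.875)² / 472.875 = 0.7534
χ² = 0.1739 + 0.7534 = 0.9273 ≈ 0.927

0.927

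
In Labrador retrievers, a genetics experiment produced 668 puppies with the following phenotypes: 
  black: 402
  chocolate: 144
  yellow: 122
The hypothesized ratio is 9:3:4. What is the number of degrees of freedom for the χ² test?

2

A goodness-of-fit test with 3 phenotype classes has df = 3 − 1 = 2.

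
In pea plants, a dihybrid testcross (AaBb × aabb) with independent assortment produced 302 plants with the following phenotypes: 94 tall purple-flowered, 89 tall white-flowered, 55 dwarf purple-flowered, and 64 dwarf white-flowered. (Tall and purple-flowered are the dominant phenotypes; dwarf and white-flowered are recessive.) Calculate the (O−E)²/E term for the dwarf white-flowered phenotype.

1.752

A dihybrid testcross with independent assortment gives a 1:1:1:1 ratio.
The 1:1:1:1 ratio has 4 parts, so with N = 302 the expected counts are:
  tall purple-flowered: 302 × 1/4 = 75.5
  tall white-flowered: 302 × 1/4 = 75.5
  dwarf purple-flowered: 302 × 1/4 = 75.5
  dwarf white-flowered: 302 × 1/4 = 75.5
Contribution of dwarf white-flowered: (64 − 75.5)² / 75.5 = 1.7517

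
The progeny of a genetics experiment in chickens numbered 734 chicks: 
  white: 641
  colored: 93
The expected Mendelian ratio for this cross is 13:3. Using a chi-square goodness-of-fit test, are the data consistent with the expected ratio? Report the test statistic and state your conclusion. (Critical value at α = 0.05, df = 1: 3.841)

17.809; not consistent

The 13:3 ratio has 16 parts, so with N = 734 the expected counts are:
  white: 734 × 13/16 = 596.375
  colored: 734 × 3/16 = 137.625
χ² = Σ (O − E)² / E
  white: (641 − 596.375)² / 596.375 = 3.3392
  colored: (93 − 137.625)² / 137.625 = 14.4697
χ² = 3.3392 + 14.4697 = 17.8089 ≈ 17.809
Degrees of freedom = 2 − 1 = 1; critical value at α = 0.05 is 3.841.
Since 17.809 > 3.841, we reject the null hypothesis — the data do not fit the 13:3 ratio.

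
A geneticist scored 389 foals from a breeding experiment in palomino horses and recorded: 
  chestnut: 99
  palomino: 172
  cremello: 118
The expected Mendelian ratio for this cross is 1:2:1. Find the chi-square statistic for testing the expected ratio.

7.062

Total ratio parts = 4. Expected numbers out of 389:
  chestnut: 389 × 1/4 = 97.25
  palomino: 389 × 2/4 = 194.5
  cremello: 389 × 1/4 = 97.25
χ² = Σ (O − E)² / E
  chestnut: (99 − 97.25)² / 97.25 = 0.0315
  palomino: (172 − 194.5)² / 194.5 = 2.6028
  cremello: (118 − 97.25)² / 97.25 = 4.4274
χ² = 0.0315 + 2.6028 + 4.4274 = 7.0617 ≈ 7.062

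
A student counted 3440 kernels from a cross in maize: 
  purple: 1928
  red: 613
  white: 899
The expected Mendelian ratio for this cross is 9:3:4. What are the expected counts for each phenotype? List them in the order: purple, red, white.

1935, 645, 860

The 9:3:4 ratio has 16 parts, so with N = 3440 the expected counts are:
  purple: 3440 × 9/16 = 1935
  red: 3440 × 3/16 = 645
  white: 3440 × 4/16 = 860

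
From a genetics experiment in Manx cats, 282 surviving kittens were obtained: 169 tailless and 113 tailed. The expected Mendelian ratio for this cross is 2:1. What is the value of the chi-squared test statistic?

Total ratio parts = 3. Expected numbers out of 282:
  tailless: 282 × 2/3 = 188
  tailed: 282 × 1/3 = 94
χ² = Σ (O − E)² / E
  tailless: (169 − 188)² / 188 = 1.9202
  tailed: (113 − 94)² / 94 = 3.8404
χ² = 1.9202 + 3.8404 = 5.7606 ≈ 5.761

5.761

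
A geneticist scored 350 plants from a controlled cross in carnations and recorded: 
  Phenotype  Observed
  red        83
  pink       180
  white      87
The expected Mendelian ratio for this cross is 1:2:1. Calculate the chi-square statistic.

0.377

Total ratio parts = 4. Expected numbers out of 350:
  red: 350 × 1/4 = 87.5
  pink: 350 × 2/4 = 175
  white: 350 × 1/4 = 87.5
χ² = Σ (O − E)² / E
  red: (83 − 87.5)² / 87.5 = 0.2314
  pink: (180 − 175)² / 175 = 0.1429
  white: (87 − 87.5)² / 87.5 = 0.0029
χ² = 0.2314 + 0.1429 + 0.0029 = 0.3772 ≈ 0.377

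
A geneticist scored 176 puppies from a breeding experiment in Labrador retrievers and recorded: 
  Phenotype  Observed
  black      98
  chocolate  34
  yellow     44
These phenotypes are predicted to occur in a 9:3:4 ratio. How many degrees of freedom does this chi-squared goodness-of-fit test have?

A goodness-of-fit test with 3 phenotype classes has df = 3 − 1 = 2.

2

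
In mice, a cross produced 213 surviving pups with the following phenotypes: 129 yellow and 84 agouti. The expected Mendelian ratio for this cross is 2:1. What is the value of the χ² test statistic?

Total ratio parts = 3. Expected numbers out of 213:
  yellow: 213 × 2/3 = 142
  agouti: 213 × 1/3 = 71
χ² = Σ (O − E)² / E
  yellow: (129 − 142)² / 142 = 1.1901
  agouti: (84 − 71)² / 71 = 2.3803
χ² = 1.1901 + 2.3803 = 3.5704 ≈ 3.570

3.570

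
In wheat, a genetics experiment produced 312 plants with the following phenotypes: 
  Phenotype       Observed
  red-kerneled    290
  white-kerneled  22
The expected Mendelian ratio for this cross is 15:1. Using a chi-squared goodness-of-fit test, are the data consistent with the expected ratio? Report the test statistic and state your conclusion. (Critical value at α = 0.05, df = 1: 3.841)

Total ratio parts = 16. Expected numbers out of 312:
  red-kerneled: 312 × 15/16 = 292.5
  white-kerneled: 312 × 1/16 = 19.5
χ² = Σ (O − E)² / E
  red-kerneled: (290 − 292.5)² / 292.5 = 0.0214
  white-kerneled: (22 − 19.5)² / 19.5 = 0.3205
χ² = 0.0214 + 0.3205 = 0.3419 ≈ 0.342
Degrees of freedom = 2 − 1 = 1; critical value at α = 0.05 is 3.841.
Since 0.342 < 3.841, we fail to reject the null hypothesis — the data are consistent with the 15:1 ratio.

0.342; consistent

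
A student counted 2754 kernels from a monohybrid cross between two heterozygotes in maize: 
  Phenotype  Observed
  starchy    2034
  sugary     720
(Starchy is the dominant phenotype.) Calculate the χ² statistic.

1.922

For a monohybrid cross between heterozygotes with complete dominance, the expected phenotypic ratio is 3:1.
Under the 3:1 hypothesis (Σ ratio = 4, N = 2754):
  starchy: 2754 × 3/4 = 2065.5
  sugary: 2754 × 1/4 = 688.5
χ² = Σ (O − E)² / E
  starchy: (2034 − 2065.5)² / 2065.5 = 0.4804
  sugary: (720 − 688.5)² / 688.5 = 1.4412
χ² = 0.4804 + 1.4412 = 1.9216 ≈ 1.922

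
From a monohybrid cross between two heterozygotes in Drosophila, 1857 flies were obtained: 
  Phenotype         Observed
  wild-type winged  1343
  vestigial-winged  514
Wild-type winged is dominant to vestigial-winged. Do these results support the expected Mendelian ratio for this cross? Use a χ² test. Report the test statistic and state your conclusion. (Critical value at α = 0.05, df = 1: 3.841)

7.108; not consistent

For a monohybrid cross between heterozygotes with complete dominance, the expected phenotypic ratio is 3:1.
Expected counts for N = 1857 under a 3:1 ratio (total parts = 4):
  wild-type winged: 1857 × 3/4 = 1392.75
  vestigial-winged: 1857 × 1/4 = 464.25
χ² = Σ (O − E)² / E
  wild-type winged: (1343 − 1392.75)² / 1392.75 = 1.7771
  vestigial-winged: (514 − 464.25)² / 464.25 = 5.3313
χ² = 1.7771 + 5.3313 = 7.1084 ≈ 7.108
Degrees of freedom = 2 − 1 = 1; critical value at α = 0.05 is 3.841.
Since 7.108 > 3.841, we reject the null hypothesis — the data do not fit the 3:1 ratio.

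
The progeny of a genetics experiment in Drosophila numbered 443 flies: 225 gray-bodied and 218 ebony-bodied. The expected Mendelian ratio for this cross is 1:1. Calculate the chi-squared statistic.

Total ratio parts = 2. Expected numbers out of 443:
  gray-bodied: 443 × 1/2 = 221.5
  ebony-bodied: 443 × 1/2 = 221.5
χ² = Σ (O − E)² / E
  gray-bodied: (225 − 221.5)² / 221.5 = 0.0553
  ebony-bodied: (218 − 221.5)² / 221.5 = 0.0553
χ² = 0.0553 + 0.0553 = 0.1106 ≈ 0.111

0.111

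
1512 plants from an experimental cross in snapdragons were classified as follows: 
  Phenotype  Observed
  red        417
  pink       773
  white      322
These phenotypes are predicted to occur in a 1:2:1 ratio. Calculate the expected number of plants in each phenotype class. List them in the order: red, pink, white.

378, 756, 378

The 1:2:1 ratio has 4 parts, so with N = 1512 the expected counts are:
  red: 1512 × 1/4 = 378
  pink: 1512 × 2/4 = 756
  white: 1512 × 1/4 = 378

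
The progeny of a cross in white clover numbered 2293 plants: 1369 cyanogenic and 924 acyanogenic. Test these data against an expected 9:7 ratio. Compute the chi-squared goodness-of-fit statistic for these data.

Expected counts for N = 2293 under a 9:7 ratio (total parts = 16):
  cyanogenic: 2293 × 9/16 = 1289.8125
  acyanogenic: 2293 × 7/16 = 1003.1875
χ² = Σ (O − E)² / E
  cyanogenic: (1369 − 1289.8125)² / 1289.8125 = 4.8617
  acyanogenic: (924 − 1003.1875)² / 1003.1875 = 6.2507
χ² = 4.8617 + 6.2507 = 11.1124 ≈ 11.112

11.112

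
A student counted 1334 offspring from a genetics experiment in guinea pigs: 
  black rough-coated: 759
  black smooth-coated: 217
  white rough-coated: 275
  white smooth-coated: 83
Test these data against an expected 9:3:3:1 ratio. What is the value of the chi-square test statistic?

Under the 9:3:3:1 hypothesis (Σ ratio = 16, N = 1334):
  black rough-coated: 1334 × 9/16 = 750.375
  black smooth-coated: 1334 × 3/16 = 250.125
  white rough-coated: 1334 × 3/16 = 250.125
  white smooth-coated: 1334 × 1/16 = 83.375
χ² = Σ (O − E)² / E
  black rough-coated: (759 − 750.375)² / 750.375 = 0.0991
  black smooth-coated: (217 − 250.125)² / 250.125 = 4.3869
  white rough-coated: (275 − 250.125)² / 250.125 = 2.4738
  white smooth-coated: (83 − 83.375)² / 83.375 = 0.0017
χ² = 0.0991 + 4.3869 + 2.4738 + 0.0017 = 6.9615 ≈ 6.962

6.962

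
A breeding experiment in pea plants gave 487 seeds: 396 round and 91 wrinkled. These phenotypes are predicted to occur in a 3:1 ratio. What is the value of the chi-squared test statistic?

10.355

Expected counts for N = 487 under a 3:1 ratio (total parts = 4):
  round: 487 × 3/4 = 365.25
  wrinkled: 487 × 1/4 = 121.75
χ² = Σ (O − E)² / E
  round: (396 − 365.25)² / 365.25 = 2.5888
  wrinkled: (91 − 121.75)² / 121.75 = 7.7664
χ² = 2.5888 + 7.7664 = 10.3552 ≈ 10.355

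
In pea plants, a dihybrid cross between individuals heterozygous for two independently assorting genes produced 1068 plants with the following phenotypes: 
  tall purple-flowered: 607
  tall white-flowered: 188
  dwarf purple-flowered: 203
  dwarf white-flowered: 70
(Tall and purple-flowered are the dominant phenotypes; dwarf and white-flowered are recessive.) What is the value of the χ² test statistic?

A dihybrid F₂ with independent assortment and complete dominance at both loci gives a 9:3:3:1 phenotypic ratio.
Expected counts for N = 1068 under a 9:3:3:1 ratio (total parts = 16):
  tall purple-flowered: 1068 × 9/16 = 600.75
  tall white-flowered: 1068 × 3/16 = 200.25
  dwarf purple-flowered: 1068 × 3/16 = 200.25
  dwarf white-flowered: 1068 × 1/16 = 66.75
χ² = Σ (O − E)² / E
  tall purple-flowered: (607 − 600.75)² / 600.75 = 0.0650
  tall white-flowered: (188 − 200.25)² / 200.25 = 0.7494
  dwarf purple-flowered: (203 − 200.25)² / 200.25 = 0.0378
  dwarf white-flowered: (70 − 66.75)² / 66.75 = 0.1582
χ² = 0.0650 + 0.7494 + 0.0378 + 0.1582 = 1.0104 ≈ 1.010

1.010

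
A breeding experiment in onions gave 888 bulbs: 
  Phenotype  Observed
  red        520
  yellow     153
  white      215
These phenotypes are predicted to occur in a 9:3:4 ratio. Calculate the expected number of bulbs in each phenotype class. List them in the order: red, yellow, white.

Under the 9:3:4 hypothesis (Σ ratio = 16, N = 888):
  red: 888 × 9/16 = 499.5
  yellow: 888 × 3/16 = 166.5
  white: 888 × 4/16 = 222

499.5, 166.5, 222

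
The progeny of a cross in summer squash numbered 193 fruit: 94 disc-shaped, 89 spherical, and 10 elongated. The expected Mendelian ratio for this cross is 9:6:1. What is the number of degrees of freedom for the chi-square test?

A goodness-of-fit test with 3 phenotype classes has df = 3 − 1 = 2.

2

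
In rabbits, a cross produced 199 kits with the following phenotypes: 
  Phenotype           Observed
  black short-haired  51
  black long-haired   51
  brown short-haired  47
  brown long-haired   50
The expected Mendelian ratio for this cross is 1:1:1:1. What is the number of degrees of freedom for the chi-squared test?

3

A goodness-of-fit test with 4 phenotype classes has df = 4 − 1 = 3.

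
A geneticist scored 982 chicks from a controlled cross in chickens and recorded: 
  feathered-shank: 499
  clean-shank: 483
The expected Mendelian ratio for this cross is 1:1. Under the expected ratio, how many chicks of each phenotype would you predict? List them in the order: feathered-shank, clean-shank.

491, 491

Under the 1:1 hypothesis (Σ ratio = 2, N = 982):
  feathered-shank: 982 × 1/2 = 491
  clean-shank: 982 × 1/2 = 491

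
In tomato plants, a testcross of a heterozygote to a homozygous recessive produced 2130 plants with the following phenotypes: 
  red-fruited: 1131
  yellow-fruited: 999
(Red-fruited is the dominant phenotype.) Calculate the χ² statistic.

8.180

A testcross of a heterozygote (Aa × aa) gives a 1:1 phenotypic ratio.
Total ratio parts = 2. Expected numbers out of 2130:
  red-fruited: 2130 × 1/2 = 1065
  yellow-fruited: 2130 × 1/2 = 1065
χ² = Σ (O − E)² / E
  red-fruited: (1131 − 1065)² / 1065 = 4.0901
  yellow-fruited: (999 − 1065)² / 1065 = 4.0901
χ² = 4.0901 + 4.0901 = 8.1802 ≈ 8.180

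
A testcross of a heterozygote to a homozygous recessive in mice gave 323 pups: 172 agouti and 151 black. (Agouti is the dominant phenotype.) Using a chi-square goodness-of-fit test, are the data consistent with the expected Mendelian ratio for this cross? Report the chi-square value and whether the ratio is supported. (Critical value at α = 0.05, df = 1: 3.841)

A testcross of a heterozygote (Aa × aa) gives a 1:1 phenotypic ratio.
Under the 1:1 hypothesis (Σ ratio = 2, N = 323):
  agouti: 323 × 1/2 = 161.5
  black: 323 × 1/2 = 161.5
χ² = Σ (O − E)² / E
  agouti: (172 − 161.5)² / 161.5 = 0.6827
  black: (151 − 161.5)² / 161.5 = 0.6827
χ² = 0.6827 + 0.6827 = 1.3654 ≈ 1.365
Degrees of freedom = 2 − 1 = 1; critical value at α = 0.05 is 3.841.
Since 1.365 < 3.841, we fail to reject the null hypothesis — the data are consistent with the 1:1 ratio.

1.365; consistent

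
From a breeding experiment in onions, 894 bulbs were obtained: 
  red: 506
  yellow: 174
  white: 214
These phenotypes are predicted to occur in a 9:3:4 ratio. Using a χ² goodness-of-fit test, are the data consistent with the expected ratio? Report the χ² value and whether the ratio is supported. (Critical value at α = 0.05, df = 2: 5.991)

0.666; consistent

Expected counts for N = 894 under a 9:3:4 ratio (total parts = 16):
  red: 894 × 9/16 = 502.875
  yellow: 894 × 3/16 = 167.625
  white: 894 × 4/16 = 223.5
χ² = Σ (O − E)² / E
  red: (506 − 502.875)² / 502.875 = 0.0194
  yellow: (174 − 167.625)² / 167.625 = 0.2424
  white: (214 − 223.5)² / 223.5 = 0.4038
χ² = 0.0194 + 0.2424 + 0.4038 = 0.6656 ≈ 0.666
Degrees of freedom = 3 − 1 = 2; critical value at α = 0.05 is 5.991.
Since 0.666 < 5.991, we fail to reject the null hypothesis — the data are consistent with the 9:3:4 ratio.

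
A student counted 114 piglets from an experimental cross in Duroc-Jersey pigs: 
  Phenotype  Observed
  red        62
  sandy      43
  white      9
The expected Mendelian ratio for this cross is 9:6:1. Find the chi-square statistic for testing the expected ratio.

Expected counts for N = 114 under a 9:6:1 ratio (total parts = 16):
  red: 114 × 9/16 = 64.125
  sandy: 114 × 6/16 = 42.75
  white: 114 × 1/16 = 7.125
χ² = Σ (O − E)² / E
  red: (62 − 64.125)² / 64.125 = 0.0704
  sandy: (43 − 42.75)² / 42.75 = 0.0015
  white: (9 − 7.125)² / 7.125 = 0.4934
χ² = 0.0704 + 0.0015 + 0.4934 = 0.5653 ≈ 0.565

0.565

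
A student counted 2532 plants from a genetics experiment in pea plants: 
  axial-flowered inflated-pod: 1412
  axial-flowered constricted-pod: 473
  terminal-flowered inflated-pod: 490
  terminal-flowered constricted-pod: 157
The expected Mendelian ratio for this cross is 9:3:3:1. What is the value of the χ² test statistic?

0.612

Under the 9:3:3:1 hypothesis (Σ ratio = 16, N = 2532):
  axial-flowered inflated-pod: 2532 × 9/16 = 1424.25
  axial-flowered constricted-pod: 2532 × 3/16 = 474.75
  terminal-flowered inflated-pod: 2532 × 3/16 = 474.75
  terminal-flowered constricted-pod: 2532 × 1/16 = 158.25
χ² = Σ (O − E)² / E
  axial-flowered inflated-pod: (1412 − 1424.25)² / 1424.25 = 0.1054
  axial-flowered constricted-pod: (473 − 474.75)² / 474.75 = 0.0065
  terminal-flowered inflated-pod: (490 − 474.75)² / 474.75 = 0.4899
  terminal-flowered constricted-pod: (157 − 158.25)² / 158.25 = 0.0099
χ² = 0.1054 + 0.0065 + 0.4899 + 0.0099 = 0.6117 ≈ 0.612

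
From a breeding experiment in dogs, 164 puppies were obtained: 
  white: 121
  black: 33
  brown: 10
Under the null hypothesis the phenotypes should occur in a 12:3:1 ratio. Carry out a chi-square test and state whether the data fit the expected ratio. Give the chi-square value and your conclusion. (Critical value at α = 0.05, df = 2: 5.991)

Under the 12:3:1 hypothesis (Σ ratio = 16, N = 164):
  white: 164 × 12/16 = 123
  black: 164 × 3/16 = 30.75
  brown: 164 × 1/16 = 10.25
χ² = Σ (O − E)² / E
  white: (121 − 123)² / 123 = 0.0325
  black: (33 − 30.75)² / 30.75 = 0.1646
  brown: (10 − 10.25)² / 10.25 = 0.0061
χ² = 0.0325 + 0.1646 + 0.0061 = 0.2032 ≈ 0.203
Degrees of freedom = 3 − 1 = 2; critical value at α = 0.05 is 5.991.
Since 0.203 < 5.991, we fail to reject the null hypothesis — the data are consistent with the 12:3:1 ratio.

0.203; consistent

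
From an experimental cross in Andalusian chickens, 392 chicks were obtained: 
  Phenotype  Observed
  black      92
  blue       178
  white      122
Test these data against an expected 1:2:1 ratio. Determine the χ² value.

The 1:2:1 ratio has 4 parts, so with N = 392 the expected counts are:
  black: 392 × 1/4 = 98
  blue: 392 × 2/4 = 196
  white: 392 × 1/4 = 98
χ² = Σ (O − E)² / E
  black: (92 − 98)² / 98 = 0.3673
  blue: (178 − 196)² / 196 = 1.6531
  white: (122 − 98)² / 98 = 5.8776
χ² = 0.3673 + 1.6531 + 5.8776 = 7.898

7.898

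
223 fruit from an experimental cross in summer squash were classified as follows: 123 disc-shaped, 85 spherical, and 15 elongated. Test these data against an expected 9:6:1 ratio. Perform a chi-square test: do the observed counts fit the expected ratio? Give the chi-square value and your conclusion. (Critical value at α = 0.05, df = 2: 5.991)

0.151; consistent

Total ratio parts = 16. Expected numbers out of 223:
  disc-shaped: 223 × 9/16 = 125.4375
  spherical: 223 × 6/16 = 83.625
  elongated: 223 × 1/16 = 13.9375
χ² = Σ (O − E)² / E
  disc-shaped: (123 − 125.4375)² / 125.4375 = 0.0474
  spherical: (85 − 83.625)² / 83.625 = 0.0226
  elongated: (15 − 13.9375)² / 13.9375 = 0.0810
χ² = 0.0474 + 0.0226 + 0.0810 = 0.151
Degrees of freedom = 3 − 1 = 2; critical value at α = 0.05 is 5.991.
Since 0.151 < 5.991, we fail to reject the null hypothesis — the data are consistent with the 9:6:1 ratio.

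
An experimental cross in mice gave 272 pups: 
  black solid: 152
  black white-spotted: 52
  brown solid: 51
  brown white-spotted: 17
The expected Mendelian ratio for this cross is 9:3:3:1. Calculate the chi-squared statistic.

0.026

Expected counts for N = 272 under a 9:3:3:1 ratio (total parts = 16):
  black solid: 272 × 9/16 = 153
  black white-spotted: 272 × 3/16 = 51
  brown solid: 272 × 3/16 = 51
  brown white-spotted: 272 × 1/16 = 17
χ² = Σ (O − E)² / E
  black solid: (152 − 153)² / 153 = 0.0065
  black white-spotted: (52 − 51)² / 51 = 0.0196
  brown solid: (51 − 51)² / 51 = 0.0000
  brown white-spotted: (17 − 17)² / 17 = 0.0000
χ² = 0.0065 + 0.0196 + 0.0000 + 0.0000 = 0.0261 ≈ 0.026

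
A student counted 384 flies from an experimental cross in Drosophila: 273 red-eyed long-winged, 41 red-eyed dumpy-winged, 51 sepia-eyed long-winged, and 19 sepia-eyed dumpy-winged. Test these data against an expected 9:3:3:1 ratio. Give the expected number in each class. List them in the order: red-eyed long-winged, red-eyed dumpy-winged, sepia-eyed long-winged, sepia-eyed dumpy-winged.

216, 72, 72, 24

Expected counts for N = 384 under a 9:3:3:1 ratio (total parts = 16):
  red-eyed long-winged: 384 × 9/16 = 216
  red-eyed dumpy-winged: 384 × 3/16 = 72
  sepia-eyed long-winged: 384 × 3/16 = 72
  sepia-eyed dumpy-winged: 384 × 1/16 = 24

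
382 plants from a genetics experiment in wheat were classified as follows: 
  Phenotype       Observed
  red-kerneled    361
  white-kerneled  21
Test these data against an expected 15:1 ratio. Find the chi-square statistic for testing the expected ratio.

0.369

Total ratio parts = 16. Expected numbers out of 382:
  red-kerneled: 382 × 15/16 = 358.125
  white-kerneled: 382 × 1/16 = 23.875
χ² = Σ (O − E)² / E
  red-kerneled: (361 − 358.125)² / 358.125 = 0.0231
  white-kerneled: (21 − 23.875)² / 23.875 = 0.3462
χ² = 0.0231 + 0.3462 = 0.3693 ≈ 0.369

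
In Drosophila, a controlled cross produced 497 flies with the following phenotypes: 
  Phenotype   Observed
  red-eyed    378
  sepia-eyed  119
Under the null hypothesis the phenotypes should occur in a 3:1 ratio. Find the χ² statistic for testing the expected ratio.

Total ratio parts = 4. Expected numbers out of 497:
  red-eyed: 497 × 3/4 = 372.75
  sepia-eyed: 497 × 1/4 = 124.25
χ² = Σ (O − E)² / E
  red-eyed: (378 − 372.75)² / 372.75 = 0.0739
  sepia-eyed: (119 − 124.25)² / 124.25 = 0.2218
χ² = 0.0739 + 0.2218 = 0.2957 ≈ 0.296

0.296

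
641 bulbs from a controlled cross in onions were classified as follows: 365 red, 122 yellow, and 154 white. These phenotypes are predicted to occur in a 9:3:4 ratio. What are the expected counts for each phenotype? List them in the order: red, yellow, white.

Total ratio parts = 16. Expected numbers out of 641:
  red: 641 × 9/16 = 360.5625
  yellow: 641 × 3/16 = 120.1875
  white: 641 × 4/16 = 160.25

360.5625, 120.1875, 160.25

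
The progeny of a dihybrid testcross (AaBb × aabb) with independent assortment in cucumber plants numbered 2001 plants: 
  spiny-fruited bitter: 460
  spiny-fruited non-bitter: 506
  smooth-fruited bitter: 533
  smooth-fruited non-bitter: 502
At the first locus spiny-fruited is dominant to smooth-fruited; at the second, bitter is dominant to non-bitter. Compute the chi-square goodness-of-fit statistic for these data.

A dihybrid testcross with independent assortment gives a 1:1:1:1 ratio.
Expected counts for N = 2001 under a 1:1:1:1 ratio (total parts = 4):
  spiny-fruited bitter: 2001 × 1/4 = 500.25
  spiny-fruited non-bitter: 2001 × 1/4 = 500.25
  smooth-fruited bitter: 2001 × 1/4 = 500.25
  smooth-fruited non-bitter: 2001 × 1/4 = 500.25
χ² = Σ (O − E)² / E
  spiny-fruited bitter: (460 − 500.25)² / 500.25 = 3.2385
  spiny-fruited non-bitter: (506 − 500.25)² / 500.25 = 0.0661
  smooth-fruited bitter: (533 − 500.25)² / 500.25 = 2.1441
  smooth-fruited non-bitter: (502 − 500.25)² / 500.25 = 0.0061
χ² = 3.2385 + 0.0661 + 2.1441 + 0.0061 = 5.4548 ≈ 5.455

5.455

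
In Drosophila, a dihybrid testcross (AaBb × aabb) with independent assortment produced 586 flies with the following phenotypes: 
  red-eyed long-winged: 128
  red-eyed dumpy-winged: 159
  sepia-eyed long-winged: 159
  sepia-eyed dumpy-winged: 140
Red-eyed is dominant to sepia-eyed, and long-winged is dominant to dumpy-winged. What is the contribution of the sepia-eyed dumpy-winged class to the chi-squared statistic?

0.288

A dihybrid testcross with independent assortment gives a 1:1:1:1 ratio.
Expected counts for N = 586 under a 1:1:1:1 ratio (total parts = 4):
  red-eyed long-winged: 586 × 1/4 = 146.5
  red-eyed dumpy-winged: 586 × 1/4 = 146.5
  sepia-eyed long-winged: 586 × 1/4 = 146.5
  sepia-eyed dumpy-winged: 586 × 1/4 = 146.5
Contribution of sepia-eyed dumpy-winged: (140 − 146.5)² / 146.5 = 0.2884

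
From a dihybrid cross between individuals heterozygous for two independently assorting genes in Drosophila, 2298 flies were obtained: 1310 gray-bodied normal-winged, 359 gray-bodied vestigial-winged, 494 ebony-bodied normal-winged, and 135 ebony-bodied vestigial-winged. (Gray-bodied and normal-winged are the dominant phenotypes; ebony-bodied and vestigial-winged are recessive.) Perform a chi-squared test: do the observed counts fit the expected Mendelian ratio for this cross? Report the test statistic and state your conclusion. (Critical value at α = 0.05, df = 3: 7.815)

A dihybrid F₂ with independent assortment and complete dominance at both loci gives a 9:3:3:1 phenotypic ratio.
The 9:3:3:1 ratio has 16 parts, so with N = 2298 the expected counts are:
  gray-bodied normal-winged: 2298 × 9/16 = 1292.625
  gray-bodied vestigial-winged: 2298 × 3/16 = 430.875
  ebony-bodied normal-winged: 2298 × 3/16 = 430.875
  ebony-bodied vestigial-winged: 2298 × 1/16 = 143.625
χ² = Σ (O − E)² / E
  gray-bodied normal-winged: (1310 − 1292.625)² / 1292.625 = 0.2335
  gray-bodied vestigial-winged: (359 − 430.875)² / 430.875 = 11.9896
  ebony-bodied normal-winged: (494 − 430.875)² / 430.875 = 9.2481
  ebony-bodied vestigial-winged: (135 − 143.625)² / 143.625 = 0.5180
χ² = 0.2335 + 11.9896 + 9.2481 + 0.5180 = 21.9892 ≈ 21.989
Degrees of freedom = 4 − 1 = 3; critical value at α = 0.05 is 7.815.
Since 21.989 > 7.815, we reject the null hypothesis — the data do not fit the 9:3:3:1 ratio.

21.989; not consistent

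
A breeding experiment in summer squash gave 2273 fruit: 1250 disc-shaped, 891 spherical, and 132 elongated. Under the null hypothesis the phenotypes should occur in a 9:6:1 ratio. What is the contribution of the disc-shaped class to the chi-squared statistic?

Total ratio parts = 16. Expected numbers out of 2273:
  disc-shaped: 2273 × 9/16 = 1278.5625
  spherical: 2273 × 6/16 = 852.375
  elongated: 2273 × 1/16 = 142.0625
Contribution of disc-shaped: (1250 − 1278.5625)² / 1278.5625 = 0.6381

0.638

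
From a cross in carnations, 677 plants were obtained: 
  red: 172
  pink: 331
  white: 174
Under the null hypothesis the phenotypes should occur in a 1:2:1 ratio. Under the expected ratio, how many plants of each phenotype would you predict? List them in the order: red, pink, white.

169.25, 338.5, 169.25

Under the 1:2:1 hypothesis (Σ ratio = 4, N = 677):
  red: 677 × 1/4 = 169.25
  pink: 677 × 2/4 = 338.5
  white: 677 × 1/4 = 169.25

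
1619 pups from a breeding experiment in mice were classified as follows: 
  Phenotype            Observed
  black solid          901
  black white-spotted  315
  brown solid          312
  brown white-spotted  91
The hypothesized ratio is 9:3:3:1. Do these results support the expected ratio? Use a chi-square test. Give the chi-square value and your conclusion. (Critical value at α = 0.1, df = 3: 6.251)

Expected counts for N = 1619 under a 9:3:3:1 ratio (total parts = 16):
  black solid: 1619 × 9/16 = 910.6875
  black white-spotted: 1619 × 3/16 = 303.5625
  brown solid: 1619 × 3/16 = 303.5625
  brown white-spotted: 1619 × 1/16 = 101.1875
χ² = Σ (O − E)² / E
  black solid: (901 − 910.6875)² / 910.6875 = 0.1031
  black white-spotted: (315 − 303.5625)² / 303.5625 = 0.4309
  brown solid: (312 − 303.5625)² / 303.5625 = 0.2345
  brown white-spotted: (91 − 101.1875)² / 101.1875 = 1.0257
χ² = 0.1031 + 0.4309 + 0.2345 + 1.0257 = 1.7942 ≈ 1.794
Degrees of freedom = 4 − 1 = 3; critical value at α = 0.1 is 6.251.
Since 1.794 < 6.251, we fail to reject the null hypothesis — the data are consistent with the 9:3:3:1 ratio.

1.794; consistent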